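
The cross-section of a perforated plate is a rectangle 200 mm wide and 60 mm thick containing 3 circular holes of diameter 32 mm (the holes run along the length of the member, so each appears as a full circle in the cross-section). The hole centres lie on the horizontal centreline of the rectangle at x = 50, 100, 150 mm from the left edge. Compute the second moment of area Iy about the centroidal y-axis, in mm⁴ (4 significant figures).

Iy ≈ 3.582 × 10⁷ mm⁴

Break the section into simple shapes (no overlaps), measuring from the bottom-left corner of the bounding box.
Plate: 200 × 60, A = 12 000 mm², x = 100 mm, Ī = 40 000 000 mm⁴.
Hole 1 (subtracted): ⌀32, A = 804.248 mm², x = 50 mm, Ī = 51471.9 mm⁴.
Hole 2 (subtracted): ⌀32, A = 804.248 mm², x = 100 mm, Ī = 51471.9 mm⁴.
Hole 3 (subtracted): ⌀32, A = 804.248 mm², x = 150 mm, Ī = 51471.9 mm⁴.
By symmetry the centroid is at mid-width, x̄ = 100 mm.
Transfer each piece to the centroidal y-axis using Ī + A·d² with d = x − 100:
  plate: d = 0 mm → contributes +40 000 000 mm⁴
  hole 1: d = -50 mm → contributes −2 062 091 mm⁴
  hole 2: d = 0 mm → contributes −51471.9 mm⁴
  hole 3: d = 50 mm → contributes −2 062 091 mm⁴
Total I = 35 824 346 mm⁴.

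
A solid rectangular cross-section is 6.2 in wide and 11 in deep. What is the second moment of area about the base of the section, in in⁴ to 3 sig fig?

The section: 6.2 × 11, A = 68.2 in², y = 5.5 in, Ī = 687.68 in⁴.
Transfer it to a horizontal axis along the bottom face using Ī + A·d² with d = y − 0:
  the section: d = 5.5 in → contributes +2750.7 in⁴
Total I = 2750.7 in⁴.

I_base ≈ 2750 in⁴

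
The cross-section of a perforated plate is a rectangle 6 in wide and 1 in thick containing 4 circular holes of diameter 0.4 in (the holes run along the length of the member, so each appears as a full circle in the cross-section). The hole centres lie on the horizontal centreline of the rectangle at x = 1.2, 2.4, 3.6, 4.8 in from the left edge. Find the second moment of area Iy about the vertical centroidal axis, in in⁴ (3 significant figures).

Break the section into simple shapes (no overlaps), measuring from the bottom-left corner of the bounding box.
Plate: 6 × 1, A = 6 in², x = 3 in, Ī = 18 in⁴.
Hole 1 (subtracted): ⌀0.4, A = 0.12566 in², x = 1.2 in, Ī = 0.0012566 in⁴.
Hole 2 (subtracted): ⌀0.4, A = 0.12566 in², x = 2.4 in, Ī = 0.0012566 in⁴.
Hole 3 (subtracted): ⌀0.4, A = 0.12566 in², x = 3.6 in, Ī = 0.0012566 in⁴.
Hole 4 (subtracted): ⌀0.4, A = 0.12566 in², x = 4.8 in, Ī = 0.0012566 in⁴.
By symmetry the centroid is at mid-width, x̄ = 3 in.
Transfer each piece to the vertical centroidal axis using Ī + A·d² with d = x − 3:
  plate: d = 0 in → contributes +18 in⁴
  hole 1: d = -1.8 in → contributes −0.40841 in⁴
  hole 2: d = -0.6 in → contributes −0.046496 in⁴
  hole 3: d = 0.6 in → contributes −0.046496 in⁴
  hole 4: d = 1.8 in → contributes −0.40841 in⁴
Total I = 17.09 in⁴.

Iy ≈ 17.1 in⁴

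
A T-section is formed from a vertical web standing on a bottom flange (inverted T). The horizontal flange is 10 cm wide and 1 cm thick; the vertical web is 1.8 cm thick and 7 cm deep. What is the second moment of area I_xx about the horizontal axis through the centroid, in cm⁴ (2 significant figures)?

Treat the section as a set of non-overlapping primitives; coordinates are from the bounding-box lower-left.
Flange: 10 × 1, A = 10 cm², y = 0.5 cm, Ī = 0.8333 cm⁴.
Web: 1.8 × 7, A = 12.6 cm², y = 4.5 cm, Ī = 51.45 cm⁴.
Centroid: ȳ = ΣA·y / ΣA = 2.73 cm.
Transfer each piece to the horizontal axis through the centroid using Ī + A·d² with d = y − 2.73:
  flange: d = -2.23 cm → contributes +50.57 cm⁴
  web: d = 1.77 cm → contributes +90.92 cm⁴
Total I = 141.5 cm⁴.

I_xx ≈ 140 cm⁴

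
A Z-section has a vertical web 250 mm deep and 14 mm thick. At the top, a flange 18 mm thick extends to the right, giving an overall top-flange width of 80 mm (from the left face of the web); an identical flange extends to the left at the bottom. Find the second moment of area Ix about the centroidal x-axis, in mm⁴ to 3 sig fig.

Ix ≈ 5.03 × 10⁷ mm⁴

Split into non-overlapping primitives; take the origin at the lower-left of the bounding box.
Web: 14 × 250, A = 3 500 mm², y = 125 mm, Ī = 18 229 167 mm⁴.
Top flange (beyond web): 66 × 18, A = 1 188 mm², y = 241 mm, Ī = 32 076 mm⁴.
Bottom flange (beyond web): 66 × 18, A = 1 188 mm², y = 9 mm, Ī = 32 076 mm⁴.
Centroid: ȳ = ΣA·y / ΣA = 125 mm.
Transfer each piece to the centroidal x-axis using Ī + A·d² with d = y − 125:
  web: d = 0 mm → contributes +18 229 167 mm⁴
  top flange (beyond web): d = 116 mm → contributes +16 017 804 mm⁴
  bottom flange (beyond web): d = -116 mm → contributes +16 017 804 mm⁴
Total I = 50 264 775 mm⁴.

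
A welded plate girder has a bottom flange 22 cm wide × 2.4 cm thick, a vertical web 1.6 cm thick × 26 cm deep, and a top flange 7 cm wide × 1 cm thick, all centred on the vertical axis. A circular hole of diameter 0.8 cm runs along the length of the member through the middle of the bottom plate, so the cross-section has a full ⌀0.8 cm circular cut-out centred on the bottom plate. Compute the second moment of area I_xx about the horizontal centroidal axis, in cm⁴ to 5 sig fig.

I_xx ≈ 1.0027 × 10⁴ cm⁴

Decompose the section into non-overlapping parts with the origin at the bottom-left of its bounding rectangle.
Bottom plate: 22 × 2.4, A = 52.8 cm², y = 1.2 cm, Ī = 25.344 cm⁴.
Web plate: 1.6 × 26, A = 41.6 cm², y = 15.4 cm, Ī = 2343.467 cm⁴.
Top plate: 7 × 1, A = 7 cm², y = 28.9 cm, Ī = 0.5833333 cm⁴.
Hole (subtracted): ⌀0.8, A = 0.5026548 cm², y = 1.2 cm, Ī = 0.02010619 cm⁴.
Centroid: ȳ = ΣA·y / ΣA = 8.976419 cm.
Transfer each piece to the horizontal centroidal axis using Ī + A·d² with d = y − 8.976419:
  bottom plate: d = -7.776419 cm → contributes +3218.302 cm⁴
  web plate: d = 6.423581 cm → contributes +4059.982 cm⁴
  top plate: d = 19.92358 cm → contributes +2779.227 cm⁴
  hole: d = -7.776419 cm → contributes −30.41699 cm⁴
Total I = 10027.09 cm⁴.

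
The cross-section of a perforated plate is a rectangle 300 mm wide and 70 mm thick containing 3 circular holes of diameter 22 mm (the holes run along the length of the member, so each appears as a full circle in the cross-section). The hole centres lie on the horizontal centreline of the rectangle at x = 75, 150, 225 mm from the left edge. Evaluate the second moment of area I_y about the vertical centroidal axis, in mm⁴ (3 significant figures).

I_y ≈ 1.53 × 10⁸ mm⁴

Decompose the section into non-overlapping parts with the origin at the bottom-left of its bounding rectangle.
Plate: 300 × 70, A = 21 000 mm², x = 150 mm, Ī = 157 500 000 mm⁴.
Hole 1 (subtracted): ⌀22, A = 380.13 mm², x = 75 mm, Ī = 11 499 mm⁴.
Hole 2 (subtracted): ⌀22, A = 380.13 mm², x = 150 mm, Ī = 11 499 mm⁴.
Hole 3 (subtracted): ⌀22, A = 380.13 mm², x = 225 mm, Ī = 11 499 mm⁴.
By symmetry the centroid is at mid-width, x̄ = 150 mm.
Transfer each piece to the vertical centroidal axis using Ī + A·d² with d = x − 150:
  plate: d = 0 mm → contributes +157 500 000 mm⁴
  hole 1: d = -75 mm → contributes −2 149 746 mm⁴
  hole 2: d = 0 mm → contributes −11 499 mm⁴
  hole 3: d = 75 mm → contributes −2 149 746 mm⁴
Total I = 153 189 010 mm⁴.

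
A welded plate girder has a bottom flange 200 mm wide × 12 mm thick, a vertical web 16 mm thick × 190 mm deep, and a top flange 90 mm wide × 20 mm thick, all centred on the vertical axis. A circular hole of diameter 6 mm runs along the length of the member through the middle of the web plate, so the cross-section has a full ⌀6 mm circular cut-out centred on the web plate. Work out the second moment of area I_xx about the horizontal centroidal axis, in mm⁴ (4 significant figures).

I_xx ≈ 5.317 × 10⁷ mm⁴

Treat the section as a set of non-overlapping primitives; coordinates are from the bounding-box lower-left.
Bottom plate: 200 × 12, A = 2 400 mm², y = 6 mm, Ī = 28 800 mm⁴.
Web plate: 16 × 190, A = 3 040 mm², y = 107 mm, Ī = 9 145 333 mm⁴.
Top plate: 90 × 20, A = 1 800 mm², y = 212 mm, Ī = 60 000 mm⁴.
Hole (subtracted): ⌀6, A = 28.2743 mm², y = 107 mm, Ī = 63.6173 mm⁴.
Centroid: ȳ = ΣA·y / ΣA = 99.5954 mm.
Transfer each piece to the horizontal centroidal axis using Ī + A·d² with d = y − 99.5954:
  bottom plate: d = -93.5954 mm → contributes +21 053 034 mm⁴
  web plate: d = 7.40461 mm → contributes +9 312 011 mm⁴
  top plate: d = 112.405 mm → contributes +22 802 633 mm⁴
  hole: d = 7.40461 mm → contributes −1613.85 mm⁴
Total I = 53 166 064 mm⁴.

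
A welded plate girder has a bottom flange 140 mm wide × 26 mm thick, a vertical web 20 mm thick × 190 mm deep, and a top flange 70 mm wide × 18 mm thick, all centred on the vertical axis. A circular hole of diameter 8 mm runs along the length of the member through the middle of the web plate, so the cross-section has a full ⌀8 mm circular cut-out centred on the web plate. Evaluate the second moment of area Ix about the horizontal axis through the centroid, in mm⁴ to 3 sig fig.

Break the section into simple shapes (no overlaps), measuring from the bottom-left corner of the bounding box.
Bottom plate: 140 × 26, A = 3 640 mm², y = 13 mm, Ī = 205 053 mm⁴.
Web plate: 20 × 190, A = 3 800 mm², y = 121 mm, Ī = 11 431 667 mm⁴.
Top plate: 70 × 18, A = 1 260 mm², y = 225 mm, Ī = 34 020 mm⁴.
Hole (subtracted): ⌀8, A = 50.265 mm², y = 121 mm, Ī = 201.06 mm⁴.
Centroid: ȳ = ΣA·y / ΣA = 90.701 mm.
Transfer each piece to the horizontal axis through the centroid using Ī + A·d² with d = y − 90.701:
  bottom plate: d = -77.701 mm → contributes +22 181 244 mm⁴
  web plate: d = 30.299 mm → contributes +14 920 223 mm⁴
  top plate: d = 134.3 mm → contributes +22 759 725 mm⁴
  hole: d = 30.299 mm → contributes −46 347 mm⁴
Total I = 59 814 846 mm⁴.

Ix ≈ 5.98 × 10⁷ mm⁴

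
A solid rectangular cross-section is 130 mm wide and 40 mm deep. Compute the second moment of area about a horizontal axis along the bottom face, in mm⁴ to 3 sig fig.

I_base ≈ 2.77 × 10⁶ mm⁴

The section: 130 × 40, A = 5 200 mm², y = 20 mm, Ī = 693 333 mm⁴.
Transfer it to the bottom edge using Ī + A·d² with d = y − 0:
  the section: d = 20 mm → contributes +2 773 333 mm⁴
Total I = 2 773 333 mm⁴.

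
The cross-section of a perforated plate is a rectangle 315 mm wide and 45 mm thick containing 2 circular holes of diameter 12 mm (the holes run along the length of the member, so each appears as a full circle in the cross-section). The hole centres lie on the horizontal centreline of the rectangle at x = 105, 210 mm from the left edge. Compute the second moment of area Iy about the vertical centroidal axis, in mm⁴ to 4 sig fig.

Iy ≈ 1.166 × 10⁸ mm⁴

Split into non-overlapping primitives; take the origin at the lower-left of the bounding box.
Plate: 315 × 45, A = 14 175 mm², x = 157.5 mm, Ī = 117 209 531 mm⁴.
Hole 1 (subtracted): ⌀12, A = 113.097 mm², x = 105 mm, Ī = 1017.88 mm⁴.
Hole 2 (subtracted): ⌀12, A = 113.097 mm², x = 210 mm, Ī = 1017.88 mm⁴.
By symmetry the centroid is at mid-width, x̄ = 157.5 mm.
Transfer each piece to the vertical centroidal axis using Ī + A·d² with d = x − 157.5:
  plate: d = 0 mm → contributes +117 209 531 mm⁴
  hole 1: d = -52.5 mm → contributes −312 742 mm⁴
  hole 2: d = 52.5 mm → contributes −312 742 mm⁴
Total I = 116 584 046 mm⁴.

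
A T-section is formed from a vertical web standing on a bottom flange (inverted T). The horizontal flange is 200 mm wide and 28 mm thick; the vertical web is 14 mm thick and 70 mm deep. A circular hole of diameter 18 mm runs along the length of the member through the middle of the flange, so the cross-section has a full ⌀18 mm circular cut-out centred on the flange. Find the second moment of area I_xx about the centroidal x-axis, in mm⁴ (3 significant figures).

Decompose the section into non-overlapping parts with the origin at the bottom-left of its bounding rectangle.
Flange: 200 × 28, A = 5 600 mm², y = 14 mm, Ī = 365 867 mm⁴.
Web: 14 × 70, A = 980 mm², y = 63 mm, Ī = 400 167 mm⁴.
Hole (subtracted): ⌀18, A = 254.47 mm², y = 14 mm, Ī = 5 153 mm⁴.
Centroid: ȳ = ΣA·y / ΣA = 21.591 mm.
Transfer each piece to the centroidal x-axis using Ī + A·d² with d = y − 21.591:
  flange: d = -7.5915 mm → contributes +688 596 mm⁴
  web: d = 41.409 mm → contributes +2 080 541 mm⁴
  hole: d = -7.5915 mm → contributes −19 818 mm⁴
Total I = 2 749 319 mm⁴.

I_xx ≈ 2.75 × 10⁶ mm⁴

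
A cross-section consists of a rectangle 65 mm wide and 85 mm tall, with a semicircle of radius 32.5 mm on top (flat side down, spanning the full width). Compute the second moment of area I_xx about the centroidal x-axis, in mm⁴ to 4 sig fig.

I_xx ≈ 7.492 × 10⁶ mm⁴

Break the section into simple shapes (no overlaps), measuring from the bottom-left corner of the bounding box.
Rectangular body: 65 × 85, A = 5 525 mm², y = 42.5 mm, Ī = 3 326 510 mm⁴.
Semicircular cap: semicircle r = 32.5, A = 1659.15 mm², y = 98.7934 mm, Ī = 122 452 mm⁴.
Centroid: ȳ = ΣA·y / ΣA = 55.5008 mm.
Transfer each piece to the centroidal x-axis using Ī + A·d² with d = y − 55.5008:
  rectangular body: d = -13.0008 mm → contributes +4 260 344 mm⁴
  semicircular cap: d = 43.2927 mm → contributes +3 232 129 mm⁴
Total I = 7 492 474 mm⁴.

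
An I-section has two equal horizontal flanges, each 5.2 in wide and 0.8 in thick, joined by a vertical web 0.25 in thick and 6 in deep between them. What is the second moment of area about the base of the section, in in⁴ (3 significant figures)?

I_base ≈ 243 in⁴

Decompose the section into non-overlapping parts with the origin at the bottom-left of its bounding rectangle.
Bottom flange: 5.2 × 0.8, A = 4.16 in², y = 0.4 in, Ī = 0.22187 in⁴.
Web: 0.25 × 6, A = 1.5 in², y = 3.8 in, Ī = 4.5 in⁴.
Top flange: 5.2 × 0.8, A = 4.16 in², y = 7.2 in, Ī = 0.22187 in⁴.
Transfer each piece to the bottom edge using Ī + A·d² with d = y − 0:
  bottom flange: d = 0.4 in → contributes +0.88747 in⁴
  web: d = 3.8 in → contributes +26.16 in⁴
  top flange: d = 7.2 in → contributes +215.88 in⁴
Total I = 242.92 in⁴.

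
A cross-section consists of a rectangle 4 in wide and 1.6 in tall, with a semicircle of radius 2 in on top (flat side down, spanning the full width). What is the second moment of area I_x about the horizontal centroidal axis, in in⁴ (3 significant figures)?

I_x ≈ 11.7 in⁴

Break the section into simple shapes (no overlaps), measuring from the bottom-left corner of the bounding box.
Rectangular body: 4 × 1.6, A = 6.4 in², y = 0.8 in, Ī = 1.3653 in⁴.
Semicircular cap: semicircle r = 2, A = 6.2832 in², y = 2.4488 in, Ī = 1.7561 in⁴.
Centroid: ȳ = ΣA·y / ΣA = 1.6168 in.
Transfer each piece to the horizontal centroidal axis using Ī + A·d² with d = y − 1.6168:
  rectangular body: d = -0.81682 in → contributes +5.6354 in⁴
  semicircular cap: d = 0.83201 in → contributes +6.1055 in⁴
Total I = 11.741 in⁴.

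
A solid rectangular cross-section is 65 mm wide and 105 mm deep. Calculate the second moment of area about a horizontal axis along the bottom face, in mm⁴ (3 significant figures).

I_base ≈ 2.51 × 10⁷ mm⁴

The section: 65 × 105, A = 6 825 mm², y = 52.5 mm, Ī = 6 270 469 mm⁴.
Transfer it to the base of the section using Ī + A·d² with d = y − 0:
  the section: d = 52.5 mm → contributes +25 081 875 mm⁴
Total I = 25 081 875 mm⁴.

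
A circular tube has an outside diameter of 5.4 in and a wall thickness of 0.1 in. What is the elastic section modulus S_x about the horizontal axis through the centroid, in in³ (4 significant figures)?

S_x ≈ 2.166 in³

Split into non-overlapping primitives; take the origin at the lower-left of the bounding box.
Outer circle: ⌀5.4, A = 22.9022 in², y = 2.7 in, Ī = 41.7393 in⁴.
Bore (subtracted): ⌀5.2, A = 21.2372 in², y = 2.7 in, Ī = 35.8908 in⁴.
By symmetry the centroid is at mid-height, ȳ = 2.7 in.
All pieces are centred on the horizontal axis through the centroid, so I = ΣĪ (holes subtracted) = 5.84847 in⁴.
Extreme fibre distance c = 2.7 in; S = I/c = 2.1661 in³.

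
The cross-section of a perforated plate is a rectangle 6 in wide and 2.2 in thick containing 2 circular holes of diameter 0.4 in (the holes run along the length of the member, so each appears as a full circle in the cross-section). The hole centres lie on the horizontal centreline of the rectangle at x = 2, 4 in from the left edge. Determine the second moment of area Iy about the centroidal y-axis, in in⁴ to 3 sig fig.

Treat the section as a set of non-overlapping primitives; coordinates are from the bounding-box lower-left.
Plate: 6 × 2.2, A = 13.2 in², x = 3 in, Ī = 39.6 in⁴.
Hole 1 (subtracted): ⌀0.4, A = 0.12566 in², x = 2 in, Ī = 0.0012566 in⁴.
Hole 2 (subtracted): ⌀0.4, A = 0.12566 in², x = 4 in, Ī = 0.0012566 in⁴.
By symmetry the centroid is at mid-width, x̄ = 3 in.
Transfer each piece to the centroidal y-axis using Ī + A·d² with d = x − 3:
  plate: d = 0 in → contributes +39.6 in⁴
  hole 1: d = -1 in → contributes −0.12692 in⁴
  hole 2: d = 1 in → contributes −0.12692 in⁴
Total I = 39.346 in⁴.

Iy ≈ 39.3 in⁴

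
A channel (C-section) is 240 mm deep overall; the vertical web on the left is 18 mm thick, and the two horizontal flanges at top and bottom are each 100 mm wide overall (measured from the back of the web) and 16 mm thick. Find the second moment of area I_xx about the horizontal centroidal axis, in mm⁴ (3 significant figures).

Break the section into simple shapes (no overlaps), measuring from the bottom-left corner of the bounding box.
Web: 18 × 240, A = 4 320 mm², y = 120 mm, Ī = 20 736 000 mm⁴.
Top flange (beyond web): 82 × 16, A = 1 312 mm², y = 232 mm, Ī = 27 989 mm⁴.
Bottom flange (beyond web): 82 × 16, A = 1 312 mm², y = 8 mm, Ī = 27 989 mm⁴.
By symmetry the centroid is at mid-height, ȳ = 120 mm.
Transfer each piece to the horizontal centroidal axis using Ī + A·d² with d = y − 120:
  web: d = 0 mm → contributes +20 736 000 mm⁴
  top flange (beyond web): d = 112 mm → contributes +16 485 717 mm⁴
  bottom flange (beyond web): d = -112 mm → contributes +16 485 717 mm⁴
Total I = 53 707 435 mm⁴.

I_xx ≈ 5.37 × 10⁷ mm⁴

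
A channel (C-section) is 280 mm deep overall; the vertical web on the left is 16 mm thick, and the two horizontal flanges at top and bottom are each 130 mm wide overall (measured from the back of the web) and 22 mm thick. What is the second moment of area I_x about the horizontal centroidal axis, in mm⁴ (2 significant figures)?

I_x ≈ 1.1 × 10⁸ mm⁴

Split into non-overlapping primitives; take the origin at the lower-left of the bounding box.
Web: 16 × 280, A = 4 480 mm², y = 140 mm, Ī = 29 269 333 mm⁴.
Top flange (beyond web): 114 × 22, A = 2 508 mm², y = 269 mm, Ī = 101 156 mm⁴.
Bottom flange (beyond web): 114 × 22, A = 2 508 mm², y = 11 mm, Ī = 101 156 mm⁴.
By symmetry the centroid is at mid-height, ȳ = 140 mm.
Transfer each piece to the horizontal centroidal axis using Ī + A·d² with d = y − 140:
  web: d = 0 mm → contributes +29 269 333 mm⁴
  top flange (beyond web): d = 129 mm → contributes +41 836 784 mm⁴
  bottom flange (beyond web): d = -129 mm → contributes +41 836 784 mm⁴
Total I = 112 942 901 mm⁴.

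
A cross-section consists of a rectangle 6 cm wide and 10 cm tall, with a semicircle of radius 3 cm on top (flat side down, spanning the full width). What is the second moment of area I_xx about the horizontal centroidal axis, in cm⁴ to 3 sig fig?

I_xx ≈ 959 cm⁴

Break the section into simple shapes (no overlaps), measuring from the bottom-left corner of the bounding box.
Rectangular body: 6 × 10, A = 60 cm², y = 5 cm, Ī = 500 cm⁴.
Semicircular cap: semicircle r = 3, A = 14.137 cm², y = 11.273 cm, Ī = 8.8903 cm⁴.
Centroid: ȳ = ΣA·y / ΣA = 6.1962 cm.
Transfer each piece to the horizontal centroidal axis using Ī + A·d² with d = y − 6.1962:
  rectangular body: d = -1.1962 cm → contributes +585.86 cm⁴
  semicircular cap: d = 5.077 cm → contributes +373.29 cm⁴
Total I = 959.15 cm⁴.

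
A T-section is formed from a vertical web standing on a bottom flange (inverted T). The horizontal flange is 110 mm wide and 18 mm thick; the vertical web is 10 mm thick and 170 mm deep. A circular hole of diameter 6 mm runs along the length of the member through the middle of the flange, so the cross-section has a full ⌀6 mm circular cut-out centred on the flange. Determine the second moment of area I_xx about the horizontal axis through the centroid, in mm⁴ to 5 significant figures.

Split into non-overlapping primitives; take the origin at the lower-left of the bounding box.
Flange: 110 × 18, A = 1 980 mm², y = 9 mm, Ī = 53 460 mm⁴.
Web: 10 × 170, A = 1 700 mm², y = 103 mm, Ī = 4 094 167 mm⁴.
Hole (subtracted): ⌀6, A = 28.27433 mm², y = 9 mm, Ī = 63.61725 mm⁴.
Centroid: ȳ = ΣA·y / ΣA = 52.76013 mm.
Transfer each piece to the horizontal axis through the centroid using Ī + A·d² with d = y − 52.76013:
  flange: d = -43.76013 mm → contributes +3 845 059 mm⁴
  web: d = 50.23987 mm → contributes +8 385 042 mm⁴
  hole: d = -43.76013 mm → contributes −54207.53 mm⁴
Total I = 12 175 894 mm⁴.

I_xx ≈ 1.2176 × 10⁷ mm⁴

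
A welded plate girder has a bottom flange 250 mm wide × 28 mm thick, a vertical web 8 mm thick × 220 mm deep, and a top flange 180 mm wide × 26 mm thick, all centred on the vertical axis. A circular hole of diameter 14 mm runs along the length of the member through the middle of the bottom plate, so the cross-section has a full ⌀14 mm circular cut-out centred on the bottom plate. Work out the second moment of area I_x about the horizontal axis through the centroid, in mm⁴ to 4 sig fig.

I_x ≈ 1.783 × 10⁸ mm⁴

Break the section into simple shapes (no overlaps), measuring from the bottom-left corner of the bounding box.
Bottom plate: 250 × 28, A = 7 000 mm², y = 14 mm, Ī = 457 333 mm⁴.
Web plate: 8 × 220, A = 1 760 mm², y = 138 mm, Ī = 7 098 667 mm⁴.
Top plate: 180 × 26, A = 4 680 mm², y = 261 mm, Ī = 263 640 mm⁴.
Hole (subtracted): ⌀14, A = 153.938 mm², y = 14 mm, Ī = 1885.74 mm⁴.
Centroid: ȳ = ΣA·y / ΣA = 117.432 mm.
Transfer each piece to the horizontal axis through the centroid using Ī + A·d² with d = y − 117.432:
  bottom plate: d = -103.432 mm → contributes +75 344 152 mm⁴
  web plate: d = 20.5683 mm → contributes +7 843 243 mm⁴
  top plate: d = 143.568 mm → contributes +96 727 127 mm⁴
  hole: d = -103.432 mm → contributes −1 648 733 mm⁴
Total I = 178 265 790 mm⁴.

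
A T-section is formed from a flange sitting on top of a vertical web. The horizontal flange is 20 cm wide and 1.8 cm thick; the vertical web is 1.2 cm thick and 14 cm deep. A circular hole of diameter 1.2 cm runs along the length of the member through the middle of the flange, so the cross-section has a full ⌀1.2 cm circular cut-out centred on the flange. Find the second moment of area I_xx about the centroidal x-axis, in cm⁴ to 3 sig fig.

Decompose the section into non-overlapping parts with the origin at the bottom-left of its bounding rectangle.
Flange: 20 × 1.8, A = 36 cm², y = 14.9 cm, Ī = 9.72 cm⁴.
Web: 1.2 × 14, A = 16.8 cm², y = 7 cm, Ī = 274.4 cm⁴.
Hole (subtracted): ⌀1.2, A = 1.131 cm², y = 14.9 cm, Ī = 0.10179 cm⁴.
Centroid: ȳ = ΣA·y / ΣA = 12.331 cm.
Transfer each piece to the centroidal x-axis using Ī + A·d² with d = y − 12.331:
  flange: d = 2.5687 cm → contributes +247.25 cm⁴
  web: d = -5.3313 cm → contributes +751.91 cm⁴
  hole: d = 2.5687 cm → contributes −7.5639 cm⁴
Total I = 991.59 cm⁴.

I_xx ≈ 992 cm⁴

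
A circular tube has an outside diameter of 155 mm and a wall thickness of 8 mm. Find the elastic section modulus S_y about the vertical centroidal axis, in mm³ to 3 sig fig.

S_y ≈ 1.29 × 10⁵ mm³

Decompose the section into non-overlapping parts with the origin at the bottom-left of its bounding rectangle.
Outer circle: ⌀155, A = 18 869 mm², x = 77.5 mm, Ī = 28 333 269 mm⁴.
Bore (subtracted): ⌀139, A = 15 175 mm², x = 77.5 mm, Ī = 18 324 372 mm⁴.
By symmetry the centroid is at mid-width, x̄ = 77.5 mm.
All pieces are centred on the vertical centroidal axis, so I = ΣĪ (holes subtracted) = 10 008 897 mm⁴.
Extreme fibre distance c = 77.5 mm; S = I/c = 129 147 mm³.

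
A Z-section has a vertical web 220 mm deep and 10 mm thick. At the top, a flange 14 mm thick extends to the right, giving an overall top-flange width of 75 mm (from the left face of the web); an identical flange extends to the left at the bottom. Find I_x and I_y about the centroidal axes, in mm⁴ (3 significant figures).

Decompose the section into non-overlapping parts with the origin at the bottom-left of its bounding rectangle.
Web: 10 × 220, A = 2 200 mm², y = 110 mm, Ī = 8 873 333 mm⁴.
Top flange (beyond web): 65 × 14, A = 910 mm², y = 213 mm, Ī = 14 863 mm⁴.
Bottom flange (beyond web): 65 × 14, A = 910 mm², y = 7 mm, Ī = 14 863 mm⁴.
Centroid: ȳ = ΣA·y / ΣA = 110 mm.
Transfer each piece to the centroidal x-axis using Ī + A·d² with d = y − 110:
  web: d = 0 mm → contributes +8 873 333 mm⁴
  top flange (beyond web): d = 103 mm → contributes +9 669 053 mm⁴
  bottom flange (beyond web): d = -103 mm → contributes +9 669 053 mm⁴
Total I = 28 211 440 mm⁴.
For the y-axis: x̄ = 70 mm.
Repeating about the centroidal y-axis gives I_y = 3 218 500 mm⁴.

I_x ≈ 2.82 × 10⁷ mm⁴, I_y ≈ 3.22 × 10⁶ mm⁴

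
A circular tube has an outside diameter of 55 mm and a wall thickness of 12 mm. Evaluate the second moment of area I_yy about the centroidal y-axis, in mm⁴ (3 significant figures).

I_yy ≈ 4.04 × 10⁵ mm⁴

Decompose the section into non-overlapping parts with the origin at the bottom-left of its bounding rectangle.
Outer circle: ⌀55, A = 2375.8 mm², x = 27.5 mm, Ī = 449 180 mm⁴.
Bore (subtracted): ⌀31, A = 754.77 mm², x = 27.5 mm, Ī = 45 333 mm⁴.
By symmetry the centroid is at mid-width, x̄ = 27.5 mm.
All pieces are centred on the centroidal y-axis, so I = ΣĪ (holes subtracted) = 403 847 mm⁴.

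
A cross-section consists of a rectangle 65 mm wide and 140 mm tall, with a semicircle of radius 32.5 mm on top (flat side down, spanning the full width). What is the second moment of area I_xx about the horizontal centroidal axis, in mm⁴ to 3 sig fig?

I_xx ≈ 2.48 × 10⁷ mm⁴

Split into non-overlapping primitives; take the origin at the lower-left of the bounding box.
Rectangular body: 65 × 140, A = 9 100 mm², y = 70 mm, Ī = 14 863 333 mm⁴.
Semicircular cap: semicircle r = 32.5, A = 1659.2 mm², y = 153.79 mm, Ī = 122 452 mm⁴.
Centroid: ȳ = ΣA·y / ΣA = 82.922 mm.
Transfer each piece to the horizontal centroidal axis using Ī + A·d² with d = y − 82.922:
  rectangular body: d = -12.922 mm → contributes +16 382 755 mm⁴
  semicircular cap: d = 70.872 mm → contributes +8 456 060 mm⁴
Total I = 24 838 815 mm⁴.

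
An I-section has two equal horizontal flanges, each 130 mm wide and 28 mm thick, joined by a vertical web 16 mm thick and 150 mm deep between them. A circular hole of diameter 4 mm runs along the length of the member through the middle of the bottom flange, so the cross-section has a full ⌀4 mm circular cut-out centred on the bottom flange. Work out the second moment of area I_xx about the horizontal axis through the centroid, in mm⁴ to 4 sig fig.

Split into non-overlapping primitives; take the origin at the lower-left of the bounding box.
Bottom flange: 130 × 28, A = 3 640 mm², y = 14 mm, Ī = 237 813 mm⁴.
Web: 16 × 150, A = 2 400 mm², y = 103 mm, Ī = 4 500 000 mm⁴.
Top flange: 130 × 28, A = 3 640 mm², y = 192 mm, Ī = 237 813 mm⁴.
Hole (subtracted): ⌀4, A = 12.5664 mm², y = 14 mm, Ī = 12.5664 mm⁴.
Centroid: ȳ = ΣA·y / ΣA = 103.116 mm.
Transfer each piece to the horizontal axis through the centroid using Ī + A·d² with d = y − 103.116:
  bottom flange: d = -89.1157 mm → contributes +29 145 259 mm⁴
  web: d = -0.115688 mm → contributes +4 500 032 mm⁴
  top flange: d = 88.8843 mm → contributes +28 995 345 mm⁴
  hole: d = -89.1157 mm → contributes −99809.7 mm⁴
Total I = 62 540 826 mm⁴.

I_xx ≈ 6.254 × 10⁷ mm⁴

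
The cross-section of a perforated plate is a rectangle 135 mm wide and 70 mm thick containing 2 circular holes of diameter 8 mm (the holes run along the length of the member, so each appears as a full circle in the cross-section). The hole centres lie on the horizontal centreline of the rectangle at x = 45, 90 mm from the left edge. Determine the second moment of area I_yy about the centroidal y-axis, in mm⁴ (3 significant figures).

Split into non-overlapping primitives; take the origin at the lower-left of the bounding box.
Plate: 135 × 70, A = 9 450 mm², x = 67.5 mm, Ī = 14 352 188 mm⁴.
Hole 1 (subtracted): ⌀8, A = 50.265 mm², x = 45 mm, Ī = 201.06 mm⁴.
Hole 2 (subtracted): ⌀8, A = 50.265 mm², x = 90 mm, Ī = 201.06 mm⁴.
By symmetry the centroid is at mid-width, x̄ = 67.5 mm.
Transfer each piece to the centroidal y-axis using Ī + A·d² with d = x − 67.5:
  plate: d = 0 mm → contributes +14 352 188 mm⁴
  hole 1: d = -22.5 mm → contributes −25 648 mm⁴
  hole 2: d = 22.5 mm → contributes −25 648 mm⁴
Total I = 14 300 892 mm⁴.

I_yy ≈ 1.43 × 10⁷ mm⁴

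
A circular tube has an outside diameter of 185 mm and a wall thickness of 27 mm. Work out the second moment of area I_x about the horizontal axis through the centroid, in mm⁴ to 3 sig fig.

I_x ≈ 4.30 × 10⁷ mm⁴

Split into non-overlapping primitives; take the origin at the lower-left of the bounding box.
Outer circle: ⌀185, A = 26 880 mm², y = 92.5 mm, Ī = 57 498 539 mm⁴.
Bore (subtracted): ⌀131, A = 13 478 mm², y = 92.5 mm, Ī = 14 456 231 mm⁴.
By symmetry the centroid is at mid-height, ȳ = 92.5 mm.
All pieces are centred on the horizontal axis through the centroid, so I = ΣĪ (holes subtracted) = 43 042 308 mm⁴.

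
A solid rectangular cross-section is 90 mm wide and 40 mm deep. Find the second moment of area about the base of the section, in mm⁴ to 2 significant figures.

I_base ≈ 1.9 × 10⁶ mm⁴

The section: 90 × 40, A = 3 600 mm², y = 20 mm, Ī = 480 000 mm⁴.
Transfer it to a horizontal axis along the bottom face using Ī + A·d² with d = y − 0:
  the section: d = 20 mm → contributes +1 920 000 mm⁴
Total I = 1 920 000 mm⁴.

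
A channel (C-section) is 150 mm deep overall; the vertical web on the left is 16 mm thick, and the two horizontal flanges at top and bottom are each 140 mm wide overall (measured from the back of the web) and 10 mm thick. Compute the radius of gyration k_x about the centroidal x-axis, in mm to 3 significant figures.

k_x ≈ 58.5 mm

Treat the section as a set of non-overlapping primitives; coordinates are from the bounding-box lower-left.
Web: 16 × 150, A = 2 400 mm², y = 75 mm, Ī = 4 500 000 mm⁴.
Top flange (beyond web): 124 × 10, A = 1 240 mm², y = 145 mm, Ī = 10 333 mm⁴.
Bottom flange (beyond web): 124 × 10, A = 1 240 mm², y = 5 mm, Ī = 10 333 mm⁴.
By symmetry the centroid is at mid-height, ȳ = 75 mm.
Transfer each piece to the centroidal x-axis using Ī + A·d² with d = y − 75:
  web: d = 0 mm → contributes +4 500 000 mm⁴
  top flange (beyond web): d = 70 mm → contributes +6 086 333 mm⁴
  bottom flange (beyond web): d = -70 mm → contributes +6 086 333 mm⁴
Total I = 16 672 667 mm⁴.
Radius of gyration: k = √(I/A) = √(16 672 667 / 4 880) = 58.451 mm.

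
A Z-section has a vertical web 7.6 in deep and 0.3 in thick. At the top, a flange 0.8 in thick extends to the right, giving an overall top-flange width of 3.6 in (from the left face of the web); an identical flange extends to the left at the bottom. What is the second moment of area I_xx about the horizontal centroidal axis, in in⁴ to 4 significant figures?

Break the section into simple shapes (no overlaps), measuring from the bottom-left corner of the bounding box.
Web: 0.3 × 7.6, A = 2.28 in², y = 3.8 in, Ī = 10.9744 in⁴.
Top flange (beyond web): 3.3 × 0.8, A = 2.64 in², y = 7.2 in, Ī = 0.1408 in⁴.
Bottom flange (beyond web): 3.3 × 0.8, A = 2.64 in², y = 0.4 in, Ī = 0.1408 in⁴.
Centroid: ȳ = ΣA·y / ΣA = 3.8 in.
Transfer each piece to the horizontal centroidal axis using Ī + A·d² with d = y − 3.8:
  web: d = 0 in → contributes +10.9744 in⁴
  top flange (beyond web): d = 3.4 in → contributes +30.6592 in⁴
  bottom flange (beyond web): d = -3.4 in → contributes +30.6592 in⁴
Total I = 72.2928 in⁴.

I_xx ≈ 72.29 in⁴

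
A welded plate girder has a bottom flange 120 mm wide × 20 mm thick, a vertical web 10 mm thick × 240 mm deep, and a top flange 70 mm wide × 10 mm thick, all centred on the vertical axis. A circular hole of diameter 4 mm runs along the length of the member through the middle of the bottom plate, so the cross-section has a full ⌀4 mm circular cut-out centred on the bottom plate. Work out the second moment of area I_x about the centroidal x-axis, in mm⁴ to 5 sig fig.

Treat the section as a set of non-overlapping primitives; coordinates are from the bounding-box lower-left.
Bottom plate: 120 × 20, A = 2 400 mm², y = 10 mm, Ī = 80 000 mm⁴.
Web plate: 10 × 240, A = 2 400 mm², y = 140 mm, Ī = 11 520 000 mm⁴.
Top plate: 70 × 10, A = 700 mm², y = 265 mm, Ī = 5833.333 mm⁴.
Hole (subtracted): ⌀4, A = 12.56637 mm², y = 10 mm, Ī = 12.56637 mm⁴.
Centroid: ȳ = ΣA·y / ΣA = 99.38605 mm.
Transfer each piece to the centroidal x-axis using Ī + A·d² with d = y − 99.38605:
  bottom plate: d = -89.38605 mm → contributes +19 255 677 mm⁴
  web plate: d = 40.61395 mm → contributes +15 478 784 mm⁴
  top plate: d = 165.614 mm → contributes +19 205 420 mm⁴
  hole: d = -89.38605 mm → contributes −100416.2 mm⁴
Total I = 53 839 465 mm⁴.

I_x ≈ 5.3839 × 10⁷ mm⁴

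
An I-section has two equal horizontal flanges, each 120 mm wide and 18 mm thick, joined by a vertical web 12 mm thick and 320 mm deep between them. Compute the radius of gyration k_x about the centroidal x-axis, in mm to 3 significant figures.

k_x ≈ 138 mm

Treat the section as a set of non-overlapping primitives; coordinates are from the bounding-box lower-left.
Bottom flange: 120 × 18, A = 2 160 mm², y = 9 mm, Ī = 58 320 mm⁴.
Web: 12 × 320, A = 3 840 mm², y = 178 mm, Ī = 32 768 000 mm⁴.
Top flange: 120 × 18, A = 2 160 mm², y = 347 mm, Ī = 58 320 mm⁴.
By symmetry the centroid is at mid-height, ȳ = 178 mm.
Transfer each piece to the centroidal x-axis using Ī + A·d² with d = y − 178:
  bottom flange: d = -169 mm → contributes +61 750 080 mm⁴
  web: d = 0 mm → contributes +32 768 000 mm⁴
  top flange: d = 169 mm → contributes +61 750 080 mm⁴
Total I = 156 268 160 mm⁴.
Radius of gyration: k = √(I/A) = √(156 268 160 / 8 160) = 138.39 mm.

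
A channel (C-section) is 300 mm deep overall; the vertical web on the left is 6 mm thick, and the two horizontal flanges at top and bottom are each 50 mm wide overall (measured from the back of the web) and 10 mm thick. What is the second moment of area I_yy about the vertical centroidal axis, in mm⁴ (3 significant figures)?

Split into non-overlapping primitives; take the origin at the lower-left of the bounding box.
Web: 6 × 300, A = 1 800 mm², x = 3 mm, Ī = 5 400 mm⁴.
Top flange (beyond web): 44 × 10, A = 440 mm², x = 28 mm, Ī = 70 987 mm⁴.
Bottom flange (beyond web): 44 × 10, A = 440 mm², x = 28 mm, Ī = 70 987 mm⁴.
Centroid: x̄ = ΣA·x / ΣA = 11.209 mm.
Transfer each piece to the vertical centroidal axis using Ī + A·d² with d = x − 11.209:
  web: d = -8.209 mm → contributes +126 697 mm⁴
  top flange (beyond web): d = 16.791 mm → contributes +195 040 mm⁴
  bottom flange (beyond web): d = 16.791 mm → contributes +195 040 mm⁴
Total I = 516 776 mm⁴.

I_yy ≈ 5.17 × 10⁵ mm⁴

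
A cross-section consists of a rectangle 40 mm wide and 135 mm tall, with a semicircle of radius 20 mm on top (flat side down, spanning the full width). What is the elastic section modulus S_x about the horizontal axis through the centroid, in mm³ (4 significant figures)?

Treat the section as a set of non-overlapping primitives; coordinates are from the bounding-box lower-left.
Rectangular body: 40 × 135, A = 5 400 mm², y = 67.5 mm, Ī = 8 201 250 mm⁴.
Semicircular cap: semicircle r = 20, A = 628.319 mm², y = 143.488 mm, Ī = 17561.1 mm⁴.
Centroid: ȳ = ΣA·y / ΣA = 75.4201 mm.
Transfer each piece to the horizontal axis through the centroid using Ī + A·d² with d = y − 75.4201:
  rectangular body: d = -7.92009 mm → contributes +8 539 980 mm⁴
  semicircular cap: d = 68.0682 mm → contributes +2 928 734 mm⁴
Total I = 11 468 715 mm⁴.
Extreme fibre distance c = 79.5799 mm; S = I/c = 144 116 mm³.

S_x ≈ 1.441 × 10⁵ mm³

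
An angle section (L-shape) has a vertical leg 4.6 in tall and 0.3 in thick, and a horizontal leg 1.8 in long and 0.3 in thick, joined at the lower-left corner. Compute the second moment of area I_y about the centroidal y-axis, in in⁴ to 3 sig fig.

I_y ≈ 0.370 in⁴

Split into non-overlapping primitives; take the origin at the lower-left of the bounding box.
Vertical leg: 0.3 × 4.6, A = 1.38 in², x = 0.15 in, Ī = 0.01035 in⁴.
Horizontal leg (remainder): 1.5 × 0.3, A = 0.45 in², x = 1.05 in, Ī = 0.084375 in⁴.
Centroid: x̄ = ΣA·x / ΣA = 0.37131 in.
Transfer each piece to the centroidal y-axis using Ī + A·d² with d = x − 0.37131:
  vertical leg: d = -0.22131 in → contributes +0.077941 in⁴
  horizontal leg (remainder): d = 0.67869 in → contributes +0.29165 in⁴
Total I = 0.36959 in⁴.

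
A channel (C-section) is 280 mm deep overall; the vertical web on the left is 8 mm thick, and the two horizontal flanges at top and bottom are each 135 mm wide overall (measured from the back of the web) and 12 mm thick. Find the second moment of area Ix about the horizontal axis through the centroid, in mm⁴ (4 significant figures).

Ix ≈ 6.940 × 10⁷ mm⁴

Break the section into simple shapes (no overlaps), measuring from the bottom-left corner of the bounding box.
Web: 8 × 280, A = 2 240 mm², y = 140 mm, Ī = 14 634 667 mm⁴.
Top flange (beyond web): 127 × 12, A = 1 524 mm², y = 274 mm, Ī = 18 288 mm⁴.
Bottom flange (beyond web): 127 × 12, A = 1 524 mm², y = 6 mm, Ī = 18 288 mm⁴.
By symmetry the centroid is at mid-height, ȳ = 140 mm.
Transfer each piece to the horizontal axis through the centroid using Ī + A·d² with d = y − 140:
  web: d = 0 mm → contributes +14 634 667 mm⁴
  top flange (beyond web): d = 134 mm → contributes +27 383 232 mm⁴
  bottom flange (beyond web): d = -134 mm → contributes +27 383 232 mm⁴
Total I = 69 401 131 mm⁴.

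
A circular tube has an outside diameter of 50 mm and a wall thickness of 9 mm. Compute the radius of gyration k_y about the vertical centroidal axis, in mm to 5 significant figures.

Break the section into simple shapes (no overlaps), measuring from the bottom-left corner of the bounding box.
Outer circle: ⌀50, A = 1963.495 mm², x = 25 mm, Ī = 306796.2 mm⁴.
Bore (subtracted): ⌀32, A = 804.2477 mm², x = 25 mm, Ī = 51471.85 mm⁴.
By symmetry the centroid is at mid-width, x̄ = 25 mm.
All pieces are centred on the vertical centroidal axis, so I = ΣĪ (holes subtracted) = 255324.3 mm⁴.
Radius of gyration: k = √(I/A) = √(255324.3 / 1159.248) = 14.84082 mm.

k_y ≈ 14.841 mm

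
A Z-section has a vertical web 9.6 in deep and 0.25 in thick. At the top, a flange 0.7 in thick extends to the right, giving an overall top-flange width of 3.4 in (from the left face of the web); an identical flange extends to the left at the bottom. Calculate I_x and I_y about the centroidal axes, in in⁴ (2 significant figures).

Treat the section as a set of non-overlapping primitives; coordinates are from the bounding-box lower-left.
Web: 0.25 × 9.6, A = 2.4 in², y = 4.8 in, Ī = 18.43 in⁴.
Top flange (beyond web): 3.15 × 0.7, A = 2.205 in², y = 9.25 in, Ī = 0.09004 in⁴.
Bottom flange (beyond web): 3.15 × 0.7, A = 2.205 in², y = 0.35 in, Ī = 0.09004 in⁴.
Centroid: ȳ = ΣA·y / ΣA = 4.8 in.
Transfer each piece to the centroidal x-axis using Ī + A·d² with d = y − 4.8:
  web: d = 0 in → contributes +18.43 in⁴
  top flange (beyond web): d = 4.45 in → contributes +43.75 in⁴
  bottom flange (beyond web): d = -4.45 in → contributes +43.75 in⁴
Total I = 105.9 in⁴.
For the y-axis: x̄ = 3.275 in.
Repeating about the centroidal y-axis gives I_y = 16.4 in⁴.

I_x ≈ 110 in⁴, I_y ≈ 16 in⁴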